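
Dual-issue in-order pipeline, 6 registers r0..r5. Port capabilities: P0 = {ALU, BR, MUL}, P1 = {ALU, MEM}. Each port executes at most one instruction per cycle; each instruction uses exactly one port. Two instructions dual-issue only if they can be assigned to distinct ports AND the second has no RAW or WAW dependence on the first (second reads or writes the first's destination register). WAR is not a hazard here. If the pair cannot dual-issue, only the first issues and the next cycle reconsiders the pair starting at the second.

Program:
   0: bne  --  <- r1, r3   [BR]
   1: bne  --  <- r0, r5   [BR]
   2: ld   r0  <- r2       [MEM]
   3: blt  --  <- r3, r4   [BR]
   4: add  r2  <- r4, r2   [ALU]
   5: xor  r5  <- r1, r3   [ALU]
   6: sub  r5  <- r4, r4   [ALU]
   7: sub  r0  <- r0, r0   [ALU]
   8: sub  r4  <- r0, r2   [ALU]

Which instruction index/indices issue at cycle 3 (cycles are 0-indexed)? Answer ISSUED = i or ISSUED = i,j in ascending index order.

ISSUED = 5

c0: i0 bne.BR  no-port BR/BR
c1: i1,i2 bne.BR+ld.MEM  pair
c2: i3,i4 blt.BR+add.ALU  pair
c3: i5 xor.ALU  WAW r5
c4: i6,i7 sub.ALU+sub.ALU  pair
c5: i8 sub.ALU  tail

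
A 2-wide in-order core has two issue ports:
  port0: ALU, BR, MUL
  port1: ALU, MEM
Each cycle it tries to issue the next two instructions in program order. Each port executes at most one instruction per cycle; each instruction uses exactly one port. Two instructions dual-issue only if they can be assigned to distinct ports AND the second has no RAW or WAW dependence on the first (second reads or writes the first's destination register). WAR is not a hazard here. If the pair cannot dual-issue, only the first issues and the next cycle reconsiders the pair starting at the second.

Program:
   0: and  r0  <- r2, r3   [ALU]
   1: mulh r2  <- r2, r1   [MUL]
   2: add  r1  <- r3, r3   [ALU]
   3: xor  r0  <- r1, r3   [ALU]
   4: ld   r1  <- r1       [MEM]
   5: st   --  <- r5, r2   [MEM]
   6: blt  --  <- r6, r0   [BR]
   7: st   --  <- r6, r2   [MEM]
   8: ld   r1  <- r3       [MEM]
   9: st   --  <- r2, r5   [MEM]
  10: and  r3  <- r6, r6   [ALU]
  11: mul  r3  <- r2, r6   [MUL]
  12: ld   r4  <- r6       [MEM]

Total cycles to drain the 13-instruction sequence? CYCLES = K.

CYCLES = 8

[0] i0&i1  and.ALU mulh.MUL  -- pair
[1] i2  add.ALU  -- RAW r1
[2] i3&i4  xor.ALU ld.MEM  -- pair
[3] i5&i6  st.MEM blt.BR  -- pair
[4] i7  st.MEM  -- no-port MEM/MEM
[5] i8  ld.MEM  -- no-port MEM/MEM
[6] i9&i10  st.MEM and.ALU  -- pair
[7] i11&i12  mul.MUL ld.MEM  -- pair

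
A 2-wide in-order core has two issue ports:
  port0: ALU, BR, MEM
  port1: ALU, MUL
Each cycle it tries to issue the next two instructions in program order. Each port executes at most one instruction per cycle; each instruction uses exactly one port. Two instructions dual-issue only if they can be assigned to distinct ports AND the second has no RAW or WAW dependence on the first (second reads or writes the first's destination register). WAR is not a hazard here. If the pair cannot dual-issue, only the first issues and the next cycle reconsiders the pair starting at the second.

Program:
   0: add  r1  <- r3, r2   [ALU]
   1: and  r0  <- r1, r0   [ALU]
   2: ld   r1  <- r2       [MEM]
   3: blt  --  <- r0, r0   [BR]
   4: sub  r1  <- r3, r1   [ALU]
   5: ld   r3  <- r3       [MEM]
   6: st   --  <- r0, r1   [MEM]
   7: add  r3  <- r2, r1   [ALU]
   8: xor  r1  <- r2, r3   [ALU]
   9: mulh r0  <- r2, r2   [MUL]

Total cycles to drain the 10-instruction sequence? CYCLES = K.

CYCLES = 6

c0: i0 add  RAW r1
c1: i1/i2 and;ld  pair
c2: i3/i4 blt;sub  pair
c3: i5 ld  no-port MEM/MEM
c4: i6/i7 st;add  pair
c5: i8/i9 xor;mulh  pair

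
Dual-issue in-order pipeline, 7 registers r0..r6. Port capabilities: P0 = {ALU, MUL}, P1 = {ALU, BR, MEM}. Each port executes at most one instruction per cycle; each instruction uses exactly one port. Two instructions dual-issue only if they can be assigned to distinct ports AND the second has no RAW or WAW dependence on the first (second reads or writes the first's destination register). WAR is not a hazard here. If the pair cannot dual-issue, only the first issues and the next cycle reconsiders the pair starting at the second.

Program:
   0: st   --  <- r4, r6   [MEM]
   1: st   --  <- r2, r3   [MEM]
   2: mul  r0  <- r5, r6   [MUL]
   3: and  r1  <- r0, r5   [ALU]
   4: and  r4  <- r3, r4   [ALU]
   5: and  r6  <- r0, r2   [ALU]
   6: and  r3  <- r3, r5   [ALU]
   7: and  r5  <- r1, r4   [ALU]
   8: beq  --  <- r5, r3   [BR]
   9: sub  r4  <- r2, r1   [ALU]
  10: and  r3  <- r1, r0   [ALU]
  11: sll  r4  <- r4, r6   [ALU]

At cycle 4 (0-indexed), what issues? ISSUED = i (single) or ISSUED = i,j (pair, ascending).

#0 head=0: st i0 no-port MEM/MEM
#1 head=1: st+mul i1+i2 pair
#2 head=3: and+and i3+i4 pair
#3 head=5: and+and i5+i6 pair
#4 head=7: and i7 RAW r5
#5 head=8: beq+sub i8+i9 pair
#6 head=10: and+sll i10+i11 pair

ISSUED = 7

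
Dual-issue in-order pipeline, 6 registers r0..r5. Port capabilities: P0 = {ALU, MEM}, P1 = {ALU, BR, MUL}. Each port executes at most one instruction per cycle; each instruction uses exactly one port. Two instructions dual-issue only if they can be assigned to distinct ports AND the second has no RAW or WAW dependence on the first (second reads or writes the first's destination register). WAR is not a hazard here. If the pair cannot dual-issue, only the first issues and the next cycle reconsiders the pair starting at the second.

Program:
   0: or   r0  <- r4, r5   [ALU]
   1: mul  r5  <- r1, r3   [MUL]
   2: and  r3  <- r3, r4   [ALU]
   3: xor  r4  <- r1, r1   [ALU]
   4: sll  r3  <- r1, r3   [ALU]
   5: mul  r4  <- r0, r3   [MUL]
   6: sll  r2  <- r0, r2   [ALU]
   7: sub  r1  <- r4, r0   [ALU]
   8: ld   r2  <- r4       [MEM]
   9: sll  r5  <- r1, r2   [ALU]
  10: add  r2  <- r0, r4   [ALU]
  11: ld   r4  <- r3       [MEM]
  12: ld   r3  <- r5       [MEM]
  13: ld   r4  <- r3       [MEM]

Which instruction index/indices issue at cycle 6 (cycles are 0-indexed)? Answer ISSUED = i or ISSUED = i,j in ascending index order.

ISSUED = 11

  cy0 -> i0/i1 (or mul) pair
  cy1 -> i2/i3 (and xor) pair
  cy2 -> i4 (sll) RAW r3
  cy3 -> i5/i6 (mul sll) pair
  cy4 -> i7/i8 (sub ld) pair
  cy5 -> i9/i10 (sll add) pair
  cy6 -> i11 (ld) no-port MEM/MEM
  cy7 -> i12 (ld) no-port MEM/MEM
  cy8 -> i13 (ld) tail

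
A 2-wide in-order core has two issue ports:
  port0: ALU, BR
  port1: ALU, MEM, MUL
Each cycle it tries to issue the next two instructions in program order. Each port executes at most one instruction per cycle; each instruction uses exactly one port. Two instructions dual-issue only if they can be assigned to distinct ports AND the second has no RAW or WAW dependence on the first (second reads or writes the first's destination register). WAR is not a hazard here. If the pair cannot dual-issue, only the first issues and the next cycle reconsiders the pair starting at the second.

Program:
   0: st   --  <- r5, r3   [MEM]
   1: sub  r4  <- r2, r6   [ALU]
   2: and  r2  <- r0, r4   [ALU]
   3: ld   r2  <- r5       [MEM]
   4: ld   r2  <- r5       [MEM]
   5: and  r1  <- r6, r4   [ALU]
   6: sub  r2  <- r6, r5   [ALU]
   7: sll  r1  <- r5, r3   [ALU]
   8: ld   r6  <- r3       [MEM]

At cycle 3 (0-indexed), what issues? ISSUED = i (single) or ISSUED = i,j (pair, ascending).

c0: i0+i1 st;sub  dual
c1: i2 and  WAW r2
c2: i3 ld  no-port MEM/MEM
c3: i4+i5 ld;and  dual
c4: i6+i7 sub;sll  dual
c5: i8 ld  tail

ISSUED = 4,5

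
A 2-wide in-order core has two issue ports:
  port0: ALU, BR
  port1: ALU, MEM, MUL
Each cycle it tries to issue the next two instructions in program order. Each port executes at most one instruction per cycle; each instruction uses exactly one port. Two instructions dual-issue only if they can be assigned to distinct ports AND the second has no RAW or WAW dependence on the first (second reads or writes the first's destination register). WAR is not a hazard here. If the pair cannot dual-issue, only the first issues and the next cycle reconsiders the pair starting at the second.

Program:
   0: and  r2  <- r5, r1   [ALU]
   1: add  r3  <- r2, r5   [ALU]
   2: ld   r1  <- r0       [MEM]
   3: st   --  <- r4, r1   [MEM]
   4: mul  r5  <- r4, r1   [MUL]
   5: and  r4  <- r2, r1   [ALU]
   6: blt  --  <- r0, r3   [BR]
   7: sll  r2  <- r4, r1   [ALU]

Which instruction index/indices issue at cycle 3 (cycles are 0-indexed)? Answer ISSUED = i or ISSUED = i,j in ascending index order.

ISSUED = 4,5

#0 head=0: and.ALU i0 RAW r2
#1 head=1: add.ALU;ld.MEM i1/i2 2-wide
#2 head=3: st.MEM i3 no-port MEM/MUL
#3 head=4: mul.MUL;and.ALU i4/i5 2-wide
#4 head=6: blt.BR;sll.ALU i6/i7 2-wide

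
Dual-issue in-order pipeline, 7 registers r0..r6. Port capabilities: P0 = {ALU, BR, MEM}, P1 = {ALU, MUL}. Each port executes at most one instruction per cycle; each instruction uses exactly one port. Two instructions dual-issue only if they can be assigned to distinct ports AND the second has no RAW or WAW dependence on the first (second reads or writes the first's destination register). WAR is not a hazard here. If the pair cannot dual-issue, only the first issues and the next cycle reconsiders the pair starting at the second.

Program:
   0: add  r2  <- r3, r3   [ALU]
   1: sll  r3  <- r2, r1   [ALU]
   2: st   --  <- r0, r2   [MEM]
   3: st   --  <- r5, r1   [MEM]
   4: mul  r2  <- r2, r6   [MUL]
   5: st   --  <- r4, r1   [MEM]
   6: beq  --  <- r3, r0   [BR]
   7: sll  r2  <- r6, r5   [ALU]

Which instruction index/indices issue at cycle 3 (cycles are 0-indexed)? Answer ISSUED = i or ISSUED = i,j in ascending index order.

0. add.ALU @i0  | RAW r2
1. sll.ALU;st.MEM @i1+i2  | dual
2. st.MEM;mul.MUL @i3+i4  | dual
3. st.MEM @i5  | no-port MEM/BR
4. beq.BR;sll.ALU @i6+i7  | dual

ISSUED = 5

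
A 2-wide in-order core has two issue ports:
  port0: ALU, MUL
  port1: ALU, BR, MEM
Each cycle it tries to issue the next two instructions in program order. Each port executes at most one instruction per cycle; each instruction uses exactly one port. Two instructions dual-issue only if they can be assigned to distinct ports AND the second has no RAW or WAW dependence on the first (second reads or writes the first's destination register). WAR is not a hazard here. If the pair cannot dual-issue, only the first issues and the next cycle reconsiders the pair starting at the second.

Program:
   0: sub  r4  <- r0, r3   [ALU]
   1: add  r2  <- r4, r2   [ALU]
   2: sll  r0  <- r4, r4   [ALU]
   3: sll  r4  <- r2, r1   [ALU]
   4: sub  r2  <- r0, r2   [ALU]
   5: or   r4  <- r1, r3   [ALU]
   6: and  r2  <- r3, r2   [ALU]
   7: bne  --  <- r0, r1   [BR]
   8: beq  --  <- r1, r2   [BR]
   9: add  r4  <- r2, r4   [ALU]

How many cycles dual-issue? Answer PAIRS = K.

PAIRS = 4

t=0 i0:sub ; RAW r4
t=1 i1&i2:add+sll ; 2-wide
t=2 i3&i4:sll+sub ; 2-wide
t=3 i5&i6:or+and ; 2-wide
t=4 i7:bne ; no-port BR/BR
t=5 i8&i9:beq+add ; 2-wide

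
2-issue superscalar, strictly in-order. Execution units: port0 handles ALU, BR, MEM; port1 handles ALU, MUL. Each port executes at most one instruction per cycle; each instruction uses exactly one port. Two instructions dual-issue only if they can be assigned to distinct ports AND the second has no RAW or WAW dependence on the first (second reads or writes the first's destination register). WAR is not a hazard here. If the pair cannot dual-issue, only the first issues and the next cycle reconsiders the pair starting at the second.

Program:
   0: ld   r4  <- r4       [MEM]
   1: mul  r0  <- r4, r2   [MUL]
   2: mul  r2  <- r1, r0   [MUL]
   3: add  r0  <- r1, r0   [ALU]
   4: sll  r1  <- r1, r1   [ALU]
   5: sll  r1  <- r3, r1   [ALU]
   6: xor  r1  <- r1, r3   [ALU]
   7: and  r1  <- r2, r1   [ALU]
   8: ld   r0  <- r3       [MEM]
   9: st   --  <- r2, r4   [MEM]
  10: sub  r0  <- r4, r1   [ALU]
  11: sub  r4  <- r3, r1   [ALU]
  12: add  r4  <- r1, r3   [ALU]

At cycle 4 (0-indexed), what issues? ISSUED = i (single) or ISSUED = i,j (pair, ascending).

t=0 i0:ld ; RAW r4
t=1 i1:mul ; no-port MUL/MUL
t=2 i2/i3:mul/add ; dual
t=3 i4:sll ; RAW+WAW r1
t=4 i5:sll ; RAW+WAW r1
t=5 i6:xor ; RAW+WAW r1
t=6 i7/i8:and/ld ; dual
t=7 i9/i10:st/sub ; dual
t=8 i11:sub ; WAW r4
t=9 i12:add ; tail

ISSUED = 5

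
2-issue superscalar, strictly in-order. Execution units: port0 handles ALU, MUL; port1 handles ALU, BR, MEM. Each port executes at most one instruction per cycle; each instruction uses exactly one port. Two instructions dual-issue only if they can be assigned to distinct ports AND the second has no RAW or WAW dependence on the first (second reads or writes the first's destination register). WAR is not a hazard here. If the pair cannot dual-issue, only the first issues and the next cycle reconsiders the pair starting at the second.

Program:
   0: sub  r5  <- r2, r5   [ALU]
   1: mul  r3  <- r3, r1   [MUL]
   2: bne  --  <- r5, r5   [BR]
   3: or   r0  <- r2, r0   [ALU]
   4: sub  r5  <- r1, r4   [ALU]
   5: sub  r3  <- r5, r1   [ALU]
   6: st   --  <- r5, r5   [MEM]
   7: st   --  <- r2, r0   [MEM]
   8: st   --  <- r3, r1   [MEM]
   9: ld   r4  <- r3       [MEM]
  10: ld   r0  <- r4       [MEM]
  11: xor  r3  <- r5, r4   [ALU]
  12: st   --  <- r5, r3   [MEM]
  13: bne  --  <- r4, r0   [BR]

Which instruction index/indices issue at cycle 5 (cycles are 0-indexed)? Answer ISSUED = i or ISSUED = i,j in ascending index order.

  cy0 -> i0+i1 (sub.ALU/mul.MUL) dual
  cy1 -> i2+i3 (bne.BR/or.ALU) dual
  cy2 -> i4 (sub.ALU) RAW r5
  cy3 -> i5+i6 (sub.ALU/st.MEM) dual
  cy4 -> i7 (st.MEM) no-port MEM/MEM
  cy5 -> i8 (st.MEM) no-port MEM/MEM
  cy6 -> i9 (ld.MEM) no-port MEM/MEM
  cy7 -> i10+i11 (ld.MEM/xor.ALU) dual
  cy8 -> i12 (st.MEM) no-port MEM/BR
  cy9 -> i13 (bne.BR) tail

ISSUED = 8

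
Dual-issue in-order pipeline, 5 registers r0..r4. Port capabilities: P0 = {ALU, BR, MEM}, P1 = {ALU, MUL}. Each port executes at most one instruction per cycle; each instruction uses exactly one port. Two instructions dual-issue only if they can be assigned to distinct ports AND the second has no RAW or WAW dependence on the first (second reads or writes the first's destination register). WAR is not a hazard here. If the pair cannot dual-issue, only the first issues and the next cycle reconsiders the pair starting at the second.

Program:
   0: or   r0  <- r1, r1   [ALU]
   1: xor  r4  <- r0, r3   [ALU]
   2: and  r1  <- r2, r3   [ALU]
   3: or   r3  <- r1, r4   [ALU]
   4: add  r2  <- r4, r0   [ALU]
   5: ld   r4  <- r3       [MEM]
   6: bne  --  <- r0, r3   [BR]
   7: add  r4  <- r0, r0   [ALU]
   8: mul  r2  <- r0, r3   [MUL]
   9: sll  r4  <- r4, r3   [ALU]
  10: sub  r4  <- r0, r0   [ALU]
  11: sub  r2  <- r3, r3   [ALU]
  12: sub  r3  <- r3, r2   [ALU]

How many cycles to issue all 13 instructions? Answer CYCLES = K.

t=0 i0:or.ALU ; RAW r0
t=1 i1,i2:xor.ALU and.ALU ; pair
t=2 i3,i4:or.ALU add.ALU ; pair
t=3 i5:ld.MEM ; no-port MEM/BR
t=4 i6,i7:bne.BR add.ALU ; pair
t=5 i8,i9:mul.MUL sll.ALU ; pair
t=6 i10,i11:sub.ALU sub.ALU ; pair
t=7 i12:sub.ALU ; tail

CYCLES = 8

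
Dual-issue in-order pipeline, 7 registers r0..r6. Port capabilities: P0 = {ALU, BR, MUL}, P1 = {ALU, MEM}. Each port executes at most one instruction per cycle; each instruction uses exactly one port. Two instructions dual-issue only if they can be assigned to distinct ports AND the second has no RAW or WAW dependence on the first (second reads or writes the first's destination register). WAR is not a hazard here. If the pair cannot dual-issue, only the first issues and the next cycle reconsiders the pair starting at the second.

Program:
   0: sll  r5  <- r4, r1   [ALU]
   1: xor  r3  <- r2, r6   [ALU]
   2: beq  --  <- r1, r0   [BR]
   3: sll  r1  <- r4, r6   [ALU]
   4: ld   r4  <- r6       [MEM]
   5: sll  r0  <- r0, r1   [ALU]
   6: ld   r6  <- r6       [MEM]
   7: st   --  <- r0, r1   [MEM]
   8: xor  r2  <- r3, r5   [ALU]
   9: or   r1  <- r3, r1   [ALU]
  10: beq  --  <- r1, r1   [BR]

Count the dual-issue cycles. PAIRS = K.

[0] i0+i1  sll+xor  -- 2-wide
[1] i2+i3  beq+sll  -- 2-wide
[2] i4+i5  ld+sll  -- 2-wide
[3] i6  ld  -- no-port MEM/MEM
[4] i7+i8  st+xor  -- 2-wide
[5] i9  or  -- RAW r1
[6] i10  beq  -- tail

PAIRS = 4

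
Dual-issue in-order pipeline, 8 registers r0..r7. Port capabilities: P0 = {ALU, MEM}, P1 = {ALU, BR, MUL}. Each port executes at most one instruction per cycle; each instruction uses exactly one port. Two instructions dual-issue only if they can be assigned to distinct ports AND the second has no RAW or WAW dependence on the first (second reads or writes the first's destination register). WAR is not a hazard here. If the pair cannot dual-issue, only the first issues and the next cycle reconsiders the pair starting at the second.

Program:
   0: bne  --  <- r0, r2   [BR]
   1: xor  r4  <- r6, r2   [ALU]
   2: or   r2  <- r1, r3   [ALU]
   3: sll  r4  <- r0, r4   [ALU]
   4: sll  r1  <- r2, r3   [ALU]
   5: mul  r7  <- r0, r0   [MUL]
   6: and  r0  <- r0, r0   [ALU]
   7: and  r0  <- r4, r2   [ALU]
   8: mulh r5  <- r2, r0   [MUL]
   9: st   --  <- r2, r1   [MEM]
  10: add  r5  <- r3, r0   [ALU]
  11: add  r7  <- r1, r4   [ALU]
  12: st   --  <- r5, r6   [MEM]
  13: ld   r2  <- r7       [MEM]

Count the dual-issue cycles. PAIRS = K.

PAIRS = 5

  cy0 -> i0,i1 (bne.BR xor.ALU) dual
  cy1 -> i2,i3 (or.ALU sll.ALU) dual
  cy2 -> i4,i5 (sll.ALU mul.MUL) dual
  cy3 -> i6 (and.ALU) WAW r0
  cy4 -> i7 (and.ALU) RAW r0
  cy5 -> i8,i9 (mulh.MUL st.MEM) dual
  cy6 -> i10,i11 (add.ALU add.ALU) dual
  cy7 -> i12 (st.MEM) no-port MEM/MEM
  cy8 -> i13 (ld.MEM) tail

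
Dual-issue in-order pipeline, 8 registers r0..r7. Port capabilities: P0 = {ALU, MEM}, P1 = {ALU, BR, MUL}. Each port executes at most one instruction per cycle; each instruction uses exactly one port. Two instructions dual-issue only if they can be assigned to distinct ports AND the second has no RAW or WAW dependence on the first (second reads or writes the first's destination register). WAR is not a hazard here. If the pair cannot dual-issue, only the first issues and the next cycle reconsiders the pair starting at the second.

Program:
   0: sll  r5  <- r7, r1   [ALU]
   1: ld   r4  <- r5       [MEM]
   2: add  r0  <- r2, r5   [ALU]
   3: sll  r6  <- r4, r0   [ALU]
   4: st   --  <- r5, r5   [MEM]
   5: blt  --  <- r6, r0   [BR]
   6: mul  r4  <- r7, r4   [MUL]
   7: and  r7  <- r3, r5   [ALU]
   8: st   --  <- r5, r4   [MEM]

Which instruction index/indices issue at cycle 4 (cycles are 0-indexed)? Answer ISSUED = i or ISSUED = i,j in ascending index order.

ISSUED = 6,7

0. sll @i0  | RAW r5
1. ld+add @i1&i2  | pair
2. sll+st @i3&i4  | pair
3. blt @i5  | no-port BR/MUL
4. mul+and @i6&i7  | pair
5. st @i8  | tail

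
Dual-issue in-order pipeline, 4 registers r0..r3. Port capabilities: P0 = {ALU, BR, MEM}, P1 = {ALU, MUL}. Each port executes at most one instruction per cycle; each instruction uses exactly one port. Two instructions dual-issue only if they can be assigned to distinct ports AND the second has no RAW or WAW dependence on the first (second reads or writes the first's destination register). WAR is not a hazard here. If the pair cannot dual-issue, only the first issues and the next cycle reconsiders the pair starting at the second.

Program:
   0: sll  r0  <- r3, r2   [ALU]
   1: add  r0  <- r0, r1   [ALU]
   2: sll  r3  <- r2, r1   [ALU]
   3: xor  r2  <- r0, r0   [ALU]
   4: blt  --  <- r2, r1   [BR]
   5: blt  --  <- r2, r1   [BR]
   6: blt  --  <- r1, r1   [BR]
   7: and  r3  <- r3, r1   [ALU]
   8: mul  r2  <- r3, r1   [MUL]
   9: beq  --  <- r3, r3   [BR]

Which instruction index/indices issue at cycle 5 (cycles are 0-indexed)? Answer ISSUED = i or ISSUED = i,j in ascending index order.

#0 head=0: sll.ALU i0 RAW+WAW r0
#1 head=1: add.ALU;sll.ALU i1,i2 2-wide
#2 head=3: xor.ALU i3 RAW r2
#3 head=4: blt.BR i4 no-port BR/BR
#4 head=5: blt.BR i5 no-port BR/BR
#5 head=6: blt.BR;and.ALU i6,i7 2-wide
#6 head=8: mul.MUL;beq.BR i8,i9 2-wide

ISSUED = 6,7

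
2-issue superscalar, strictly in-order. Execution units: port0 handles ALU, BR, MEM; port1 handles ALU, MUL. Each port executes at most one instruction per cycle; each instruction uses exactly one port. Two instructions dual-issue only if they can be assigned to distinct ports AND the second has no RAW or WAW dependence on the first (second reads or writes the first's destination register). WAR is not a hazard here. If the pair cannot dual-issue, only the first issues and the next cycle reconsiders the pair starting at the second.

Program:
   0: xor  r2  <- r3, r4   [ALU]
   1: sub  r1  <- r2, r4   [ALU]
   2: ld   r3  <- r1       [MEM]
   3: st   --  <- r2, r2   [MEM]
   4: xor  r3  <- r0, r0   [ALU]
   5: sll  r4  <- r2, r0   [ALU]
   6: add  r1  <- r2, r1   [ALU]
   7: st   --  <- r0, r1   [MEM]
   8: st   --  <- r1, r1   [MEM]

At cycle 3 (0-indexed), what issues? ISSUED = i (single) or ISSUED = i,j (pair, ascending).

ISSUED = 3,4

  cy0 -> i0 (xor) RAW r2
  cy1 -> i1 (sub) RAW r1
  cy2 -> i2 (ld) no-port MEM/MEM
  cy3 -> i3&i4 (st+xor) 2-wide
  cy4 -> i5&i6 (sll+add) 2-wide
  cy5 -> i7 (st) no-port MEM/MEM
  cy6 -> i8 (st) tail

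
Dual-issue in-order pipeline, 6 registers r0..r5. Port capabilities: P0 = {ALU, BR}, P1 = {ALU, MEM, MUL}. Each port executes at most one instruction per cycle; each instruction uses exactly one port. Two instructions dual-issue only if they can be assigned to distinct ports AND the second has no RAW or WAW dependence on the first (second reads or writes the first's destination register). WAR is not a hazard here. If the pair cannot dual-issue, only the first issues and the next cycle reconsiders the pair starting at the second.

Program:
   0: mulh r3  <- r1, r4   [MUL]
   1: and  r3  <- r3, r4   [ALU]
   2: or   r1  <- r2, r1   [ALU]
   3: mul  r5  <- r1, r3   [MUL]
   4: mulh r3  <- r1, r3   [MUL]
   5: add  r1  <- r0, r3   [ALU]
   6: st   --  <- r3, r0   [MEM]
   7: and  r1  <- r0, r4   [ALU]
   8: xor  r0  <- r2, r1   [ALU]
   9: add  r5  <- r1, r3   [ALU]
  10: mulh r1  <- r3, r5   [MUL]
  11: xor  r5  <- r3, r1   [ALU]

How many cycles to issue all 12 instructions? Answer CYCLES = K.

CYCLES = 9

  cy0 -> i0 (mulh.MUL) RAW+WAW r3
  cy1 -> i1,i2 (and.ALU+or.ALU) pair
  cy2 -> i3 (mul.MUL) no-port MUL/MUL
  cy3 -> i4 (mulh.MUL) RAW r3
  cy4 -> i5,i6 (add.ALU+st.MEM) pair
  cy5 -> i7 (and.ALU) RAW r1
  cy6 -> i8,i9 (xor.ALU+add.ALU) pair
  cy7 -> i10 (mulh.MUL) RAW r1
  cy8 -> i11 (xor.ALU) tail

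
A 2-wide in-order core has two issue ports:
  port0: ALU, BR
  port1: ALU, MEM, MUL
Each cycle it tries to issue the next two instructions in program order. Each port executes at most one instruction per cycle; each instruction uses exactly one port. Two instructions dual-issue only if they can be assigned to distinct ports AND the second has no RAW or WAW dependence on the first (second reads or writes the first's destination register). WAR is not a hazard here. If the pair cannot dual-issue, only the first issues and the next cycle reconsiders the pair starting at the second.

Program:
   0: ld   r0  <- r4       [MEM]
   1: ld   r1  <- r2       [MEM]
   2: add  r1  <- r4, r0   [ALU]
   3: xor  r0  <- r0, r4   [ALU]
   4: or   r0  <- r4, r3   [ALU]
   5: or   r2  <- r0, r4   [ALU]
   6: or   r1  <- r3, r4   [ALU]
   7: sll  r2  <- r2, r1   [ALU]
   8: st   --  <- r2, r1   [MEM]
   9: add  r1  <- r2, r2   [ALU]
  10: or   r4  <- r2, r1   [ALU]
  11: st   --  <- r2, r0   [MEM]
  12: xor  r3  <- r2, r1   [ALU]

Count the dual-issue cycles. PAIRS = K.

[0] i0  ld  -- no-port MEM/MEM
[1] i1  ld  -- WAW r1
[2] i2/i3  add/xor  -- pair
[3] i4  or  -- RAW r0
[4] i5/i6  or/or  -- pair
[5] i7  sll  -- RAW r2
[6] i8/i9  st/add  -- pair
[7] i10/i11  or/st  -- pair
[8] i12  xor  -- tail

PAIRS = 4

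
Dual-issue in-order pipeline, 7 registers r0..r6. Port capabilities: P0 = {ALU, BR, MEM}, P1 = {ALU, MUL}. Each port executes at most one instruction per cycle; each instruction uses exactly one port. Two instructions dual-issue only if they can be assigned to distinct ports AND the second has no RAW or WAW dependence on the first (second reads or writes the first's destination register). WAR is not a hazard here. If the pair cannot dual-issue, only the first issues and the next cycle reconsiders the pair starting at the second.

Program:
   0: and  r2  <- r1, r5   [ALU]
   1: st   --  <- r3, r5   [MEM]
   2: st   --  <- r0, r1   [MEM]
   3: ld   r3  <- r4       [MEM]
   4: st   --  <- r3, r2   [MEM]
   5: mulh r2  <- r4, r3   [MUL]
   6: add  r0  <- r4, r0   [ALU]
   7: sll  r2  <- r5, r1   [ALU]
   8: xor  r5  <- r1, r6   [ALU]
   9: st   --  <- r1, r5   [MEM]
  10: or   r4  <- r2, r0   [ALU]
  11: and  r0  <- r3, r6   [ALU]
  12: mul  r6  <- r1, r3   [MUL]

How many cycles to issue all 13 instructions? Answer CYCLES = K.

CYCLES = 8

  cy0 -> i0/i1 (and.ALU;st.MEM) 2-wide
  cy1 -> i2 (st.MEM) no-port MEM/MEM
  cy2 -> i3 (ld.MEM) no-port MEM/MEM
  cy3 -> i4/i5 (st.MEM;mulh.MUL) 2-wide
  cy4 -> i6/i7 (add.ALU;sll.ALU) 2-wide
  cy5 -> i8 (xor.ALU) RAW r5
  cy6 -> i9/i10 (st.MEM;or.ALU) 2-wide
  cy7 -> i11/i12 (and.ALU;mul.MUL) 2-wide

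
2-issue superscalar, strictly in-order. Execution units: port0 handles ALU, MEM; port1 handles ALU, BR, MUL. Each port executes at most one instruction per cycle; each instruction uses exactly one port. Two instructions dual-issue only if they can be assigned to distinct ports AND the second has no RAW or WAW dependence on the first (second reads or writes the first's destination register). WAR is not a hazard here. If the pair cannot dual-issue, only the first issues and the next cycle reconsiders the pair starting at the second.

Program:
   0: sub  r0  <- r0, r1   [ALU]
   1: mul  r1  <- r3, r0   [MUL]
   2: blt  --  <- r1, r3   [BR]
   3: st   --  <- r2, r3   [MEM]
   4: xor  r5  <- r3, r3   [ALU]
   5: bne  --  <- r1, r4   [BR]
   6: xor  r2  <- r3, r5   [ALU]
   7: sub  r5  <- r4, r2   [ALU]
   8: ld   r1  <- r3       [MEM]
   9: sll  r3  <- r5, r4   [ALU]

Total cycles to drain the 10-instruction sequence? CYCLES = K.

  cy0 -> i0 (sub) RAW r0
  cy1 -> i1 (mul) no-port MUL/BR
  cy2 -> i2/i3 (blt st) dual
  cy3 -> i4/i5 (xor bne) dual
  cy4 -> i6 (xor) RAW r2
  cy5 -> i7/i8 (sub ld) dual
  cy6 -> i9 (sll) tail

CYCLES = 7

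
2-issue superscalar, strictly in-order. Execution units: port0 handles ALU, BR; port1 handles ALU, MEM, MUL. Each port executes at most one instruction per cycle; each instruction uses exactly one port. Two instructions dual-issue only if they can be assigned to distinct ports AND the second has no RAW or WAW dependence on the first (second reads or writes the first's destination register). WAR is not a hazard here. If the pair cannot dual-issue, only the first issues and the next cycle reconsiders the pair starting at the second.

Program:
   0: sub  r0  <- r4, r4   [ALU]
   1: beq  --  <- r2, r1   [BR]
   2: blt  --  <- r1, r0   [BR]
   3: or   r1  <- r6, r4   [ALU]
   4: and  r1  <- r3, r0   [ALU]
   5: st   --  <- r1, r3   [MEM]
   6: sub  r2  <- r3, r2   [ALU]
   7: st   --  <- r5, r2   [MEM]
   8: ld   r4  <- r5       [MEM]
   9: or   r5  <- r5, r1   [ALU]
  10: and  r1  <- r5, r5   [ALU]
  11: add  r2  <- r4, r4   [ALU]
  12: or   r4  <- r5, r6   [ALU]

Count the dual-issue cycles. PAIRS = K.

PAIRS = 5

  cy0 -> i0&i1 (sub.ALU beq.BR) dual
  cy1 -> i2&i3 (blt.BR or.ALU) dual
  cy2 -> i4 (and.ALU) RAW r1
  cy3 -> i5&i6 (st.MEM sub.ALU) dual
  cy4 -> i7 (st.MEM) no-port MEM/MEM
  cy5 -> i8&i9 (ld.MEM or.ALU) dual
  cy6 -> i10&i11 (and.ALU add.ALU) dual
  cy7 -> i12 (or.ALU) tail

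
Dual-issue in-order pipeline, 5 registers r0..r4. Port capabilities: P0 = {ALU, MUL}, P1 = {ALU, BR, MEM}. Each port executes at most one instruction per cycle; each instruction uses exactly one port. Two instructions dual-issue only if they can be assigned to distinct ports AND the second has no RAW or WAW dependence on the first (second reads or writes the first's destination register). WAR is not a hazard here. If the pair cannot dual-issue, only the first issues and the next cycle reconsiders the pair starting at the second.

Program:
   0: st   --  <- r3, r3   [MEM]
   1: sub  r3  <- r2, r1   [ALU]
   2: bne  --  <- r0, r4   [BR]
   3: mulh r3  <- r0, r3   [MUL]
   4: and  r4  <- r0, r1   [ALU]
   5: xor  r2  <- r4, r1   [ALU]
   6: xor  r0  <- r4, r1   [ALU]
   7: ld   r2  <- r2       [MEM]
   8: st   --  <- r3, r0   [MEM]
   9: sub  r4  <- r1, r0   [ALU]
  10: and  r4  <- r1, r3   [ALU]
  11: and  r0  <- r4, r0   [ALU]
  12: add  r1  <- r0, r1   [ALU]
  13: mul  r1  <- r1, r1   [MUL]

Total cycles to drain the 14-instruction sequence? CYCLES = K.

CYCLES = 10

0. st.MEM/sub.ALU @i0&i1  | pair
1. bne.BR/mulh.MUL @i2&i3  | pair
2. and.ALU @i4  | RAW r4
3. xor.ALU/xor.ALU @i5&i6  | pair
4. ld.MEM @i7  | no-port MEM/MEM
5. st.MEM/sub.ALU @i8&i9  | pair
6. and.ALU @i10  | RAW r4
7. and.ALU @i11  | RAW r0
8. add.ALU @i12  | RAW+WAW r1
9. mul.MUL @i13  | tail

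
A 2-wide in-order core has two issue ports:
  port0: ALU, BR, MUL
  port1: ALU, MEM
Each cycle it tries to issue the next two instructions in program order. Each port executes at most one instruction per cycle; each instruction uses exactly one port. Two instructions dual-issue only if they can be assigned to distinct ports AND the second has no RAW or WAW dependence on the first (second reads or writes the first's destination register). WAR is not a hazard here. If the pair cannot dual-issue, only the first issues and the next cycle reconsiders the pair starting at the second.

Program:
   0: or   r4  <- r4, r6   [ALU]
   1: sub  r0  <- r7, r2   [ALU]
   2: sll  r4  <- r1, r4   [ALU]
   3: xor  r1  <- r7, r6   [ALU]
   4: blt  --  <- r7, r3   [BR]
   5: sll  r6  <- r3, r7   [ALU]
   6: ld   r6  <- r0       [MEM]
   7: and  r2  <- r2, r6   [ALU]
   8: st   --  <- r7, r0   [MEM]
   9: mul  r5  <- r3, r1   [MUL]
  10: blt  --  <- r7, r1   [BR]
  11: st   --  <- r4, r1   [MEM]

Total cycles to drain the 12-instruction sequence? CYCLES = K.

[0] i0,i1  or;sub  -- dual
[1] i2,i3  sll;xor  -- dual
[2] i4,i5  blt;sll  -- dual
[3] i6  ld  -- RAW r6
[4] i7,i8  and;st  -- dual
[5] i9  mul  -- no-port MUL/BR
[6] i10,i11  blt;st  -- dual

CYCLES = 7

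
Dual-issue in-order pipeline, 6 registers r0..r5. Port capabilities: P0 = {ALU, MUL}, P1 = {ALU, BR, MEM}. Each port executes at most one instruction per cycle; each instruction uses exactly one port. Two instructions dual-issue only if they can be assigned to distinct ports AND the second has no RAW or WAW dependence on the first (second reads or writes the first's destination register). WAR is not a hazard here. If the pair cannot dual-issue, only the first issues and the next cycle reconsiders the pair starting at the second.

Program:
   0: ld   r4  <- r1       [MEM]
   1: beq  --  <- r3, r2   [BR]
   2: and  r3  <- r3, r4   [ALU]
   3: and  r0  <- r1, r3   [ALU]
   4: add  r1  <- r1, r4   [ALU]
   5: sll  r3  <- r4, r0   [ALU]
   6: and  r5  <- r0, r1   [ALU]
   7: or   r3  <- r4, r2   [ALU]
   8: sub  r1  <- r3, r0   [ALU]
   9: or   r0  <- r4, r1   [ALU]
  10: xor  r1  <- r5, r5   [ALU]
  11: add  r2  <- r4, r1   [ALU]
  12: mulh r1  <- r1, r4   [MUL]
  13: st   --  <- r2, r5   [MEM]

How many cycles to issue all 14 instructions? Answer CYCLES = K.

  cy0 -> i0 (ld) no-port MEM/BR
  cy1 -> i1+i2 (beq+and) 2-wide
  cy2 -> i3+i4 (and+add) 2-wide
  cy3 -> i5+i6 (sll+and) 2-wide
  cy4 -> i7 (or) RAW r3
  cy5 -> i8 (sub) RAW r1
  cy6 -> i9+i10 (or+xor) 2-wide
  cy7 -> i11+i12 (add+mulh) 2-wide
  cy8 -> i13 (st) tail

CYCLES = 9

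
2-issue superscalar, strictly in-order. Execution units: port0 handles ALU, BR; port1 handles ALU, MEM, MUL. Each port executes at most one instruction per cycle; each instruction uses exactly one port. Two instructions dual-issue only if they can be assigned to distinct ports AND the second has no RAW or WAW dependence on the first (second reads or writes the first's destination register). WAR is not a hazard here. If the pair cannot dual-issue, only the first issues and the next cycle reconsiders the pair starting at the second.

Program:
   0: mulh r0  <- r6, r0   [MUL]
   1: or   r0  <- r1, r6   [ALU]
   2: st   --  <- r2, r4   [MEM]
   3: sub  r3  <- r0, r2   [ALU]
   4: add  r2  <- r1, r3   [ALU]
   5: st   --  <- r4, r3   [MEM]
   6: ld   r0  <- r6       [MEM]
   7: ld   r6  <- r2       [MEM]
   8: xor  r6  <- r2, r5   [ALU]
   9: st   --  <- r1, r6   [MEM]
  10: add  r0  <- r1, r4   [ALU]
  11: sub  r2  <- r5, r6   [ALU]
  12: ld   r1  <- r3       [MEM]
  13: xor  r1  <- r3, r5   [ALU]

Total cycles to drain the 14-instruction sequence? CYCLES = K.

CYCLES = 10

  cy0 -> i0 (mulh.MUL) WAW r0
  cy1 -> i1,i2 (or.ALU;st.MEM) 2-wide
  cy2 -> i3 (sub.ALU) RAW r3
  cy3 -> i4,i5 (add.ALU;st.MEM) 2-wide
  cy4 -> i6 (ld.MEM) no-port MEM/MEM
  cy5 -> i7 (ld.MEM) WAW r6
  cy6 -> i8 (xor.ALU) RAW r6
  cy7 -> i9,i10 (st.MEM;add.ALU) 2-wide
  cy8 -> i11,i12 (sub.ALU;ld.MEM) 2-wide
  cy9 -> i13 (xor.ALU) tail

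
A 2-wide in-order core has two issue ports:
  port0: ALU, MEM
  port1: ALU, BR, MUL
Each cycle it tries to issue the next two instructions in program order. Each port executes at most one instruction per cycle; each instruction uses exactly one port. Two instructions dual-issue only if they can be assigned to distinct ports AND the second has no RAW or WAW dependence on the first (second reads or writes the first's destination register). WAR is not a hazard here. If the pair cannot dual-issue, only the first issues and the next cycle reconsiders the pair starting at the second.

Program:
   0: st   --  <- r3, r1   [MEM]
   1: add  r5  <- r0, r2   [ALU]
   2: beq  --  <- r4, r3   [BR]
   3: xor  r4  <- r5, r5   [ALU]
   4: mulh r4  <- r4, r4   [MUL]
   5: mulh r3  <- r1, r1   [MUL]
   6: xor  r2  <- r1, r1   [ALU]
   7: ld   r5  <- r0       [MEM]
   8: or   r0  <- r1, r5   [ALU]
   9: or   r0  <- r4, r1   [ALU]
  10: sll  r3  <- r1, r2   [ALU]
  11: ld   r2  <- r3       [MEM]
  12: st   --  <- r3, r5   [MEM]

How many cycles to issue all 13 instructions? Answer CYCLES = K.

c0: i0/i1 st.MEM;add.ALU  pair
c1: i2/i3 beq.BR;xor.ALU  pair
c2: i4 mulh.MUL  no-port MUL/MUL
c3: i5/i6 mulh.MUL;xor.ALU  pair
c4: i7 ld.MEM  RAW r5
c5: i8 or.ALU  WAW r0
c6: i9/i10 or.ALU;sll.ALU  pair
c7: i11 ld.MEM  no-port MEM/MEM
c8: i12 st.MEM  tail

CYCLES = 9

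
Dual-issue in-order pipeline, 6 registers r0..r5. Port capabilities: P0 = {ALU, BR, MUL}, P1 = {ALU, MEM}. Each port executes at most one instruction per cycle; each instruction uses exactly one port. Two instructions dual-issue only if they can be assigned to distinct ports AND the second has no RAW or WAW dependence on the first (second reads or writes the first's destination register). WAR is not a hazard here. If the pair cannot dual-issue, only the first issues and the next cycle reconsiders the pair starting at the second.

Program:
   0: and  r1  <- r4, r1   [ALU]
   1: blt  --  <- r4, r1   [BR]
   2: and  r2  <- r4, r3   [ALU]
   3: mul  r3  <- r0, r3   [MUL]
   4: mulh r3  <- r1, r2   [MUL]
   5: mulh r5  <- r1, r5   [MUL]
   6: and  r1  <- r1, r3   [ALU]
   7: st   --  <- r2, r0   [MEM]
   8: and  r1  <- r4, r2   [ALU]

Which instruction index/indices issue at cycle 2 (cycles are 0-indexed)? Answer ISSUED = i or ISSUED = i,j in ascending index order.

[0] i0  and  -- RAW r1
[1] i1/i2  blt and  -- pair
[2] i3  mul  -- no-port MUL/MUL
[3] i4  mulh  -- no-port MUL/MUL
[4] i5/i6  mulh and  -- pair
[5] i7/i8  st and  -- pair

ISSUED = 3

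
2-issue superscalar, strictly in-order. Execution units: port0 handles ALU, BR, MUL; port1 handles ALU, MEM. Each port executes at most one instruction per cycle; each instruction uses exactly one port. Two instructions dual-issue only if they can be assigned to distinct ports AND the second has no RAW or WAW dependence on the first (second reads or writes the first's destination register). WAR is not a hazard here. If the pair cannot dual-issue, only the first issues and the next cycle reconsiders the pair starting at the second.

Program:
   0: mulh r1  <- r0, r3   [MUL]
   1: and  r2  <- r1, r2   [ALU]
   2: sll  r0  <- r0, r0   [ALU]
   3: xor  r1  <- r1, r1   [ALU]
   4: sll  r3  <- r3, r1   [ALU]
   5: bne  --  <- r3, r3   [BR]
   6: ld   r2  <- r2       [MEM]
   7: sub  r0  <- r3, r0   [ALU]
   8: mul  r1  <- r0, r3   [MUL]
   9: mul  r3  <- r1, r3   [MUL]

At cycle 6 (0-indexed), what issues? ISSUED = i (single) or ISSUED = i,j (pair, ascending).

ISSUED = 8

  cy0 -> i0 (mulh) RAW r1
  cy1 -> i1,i2 (and+sll) dual
  cy2 -> i3 (xor) RAW r1
  cy3 -> i4 (sll) RAW r3
  cy4 -> i5,i6 (bne+ld) dual
  cy5 -> i7 (sub) RAW r0
  cy6 -> i8 (mul) no-port MUL/MUL
  cy7 -> i9 (mul) tail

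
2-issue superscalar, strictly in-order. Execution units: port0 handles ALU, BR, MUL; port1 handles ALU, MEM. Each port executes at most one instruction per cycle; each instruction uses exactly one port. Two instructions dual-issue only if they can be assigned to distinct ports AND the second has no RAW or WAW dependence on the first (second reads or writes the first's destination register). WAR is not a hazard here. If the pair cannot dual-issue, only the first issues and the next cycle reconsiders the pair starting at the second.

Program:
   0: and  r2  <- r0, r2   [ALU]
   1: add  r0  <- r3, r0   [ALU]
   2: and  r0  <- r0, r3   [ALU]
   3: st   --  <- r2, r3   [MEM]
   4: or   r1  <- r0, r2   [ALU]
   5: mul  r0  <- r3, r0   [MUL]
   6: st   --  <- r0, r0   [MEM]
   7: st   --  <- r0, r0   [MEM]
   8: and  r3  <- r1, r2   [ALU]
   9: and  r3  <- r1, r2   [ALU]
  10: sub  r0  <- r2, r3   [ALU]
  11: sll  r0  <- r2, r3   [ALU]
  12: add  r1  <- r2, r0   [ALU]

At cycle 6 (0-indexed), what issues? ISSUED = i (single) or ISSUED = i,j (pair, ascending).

#0 head=0: and/add i0&i1 pair
#1 head=2: and/st i2&i3 pair
#2 head=4: or/mul i4&i5 pair
#3 head=6: st i6 no-port MEM/MEM
#4 head=7: st/and i7&i8 pair
#5 head=9: and i9 RAW r3
#6 head=10: sub i10 WAW r0
#7 head=11: sll i11 RAW r0
#8 head=12: add i12 tail

ISSUED = 10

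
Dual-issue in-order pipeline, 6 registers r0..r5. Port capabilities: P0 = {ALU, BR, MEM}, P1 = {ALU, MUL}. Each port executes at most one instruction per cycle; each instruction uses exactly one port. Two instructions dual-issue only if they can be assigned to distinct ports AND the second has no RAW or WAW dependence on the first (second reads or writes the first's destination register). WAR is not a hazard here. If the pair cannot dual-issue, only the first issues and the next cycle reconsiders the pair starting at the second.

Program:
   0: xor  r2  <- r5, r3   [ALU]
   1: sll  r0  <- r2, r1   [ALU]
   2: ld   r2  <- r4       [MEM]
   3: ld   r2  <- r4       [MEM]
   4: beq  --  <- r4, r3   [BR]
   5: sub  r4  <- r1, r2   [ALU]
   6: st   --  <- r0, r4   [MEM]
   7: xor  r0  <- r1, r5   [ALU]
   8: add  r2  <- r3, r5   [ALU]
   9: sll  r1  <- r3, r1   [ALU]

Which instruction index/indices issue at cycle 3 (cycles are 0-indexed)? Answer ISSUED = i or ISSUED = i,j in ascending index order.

[0] i0  xor.ALU  -- RAW r2
[1] i1/i2  sll.ALU+ld.MEM  -- 2-wide
[2] i3  ld.MEM  -- no-port MEM/BR
[3] i4/i5  beq.BR+sub.ALU  -- 2-wide
[4] i6/i7  st.MEM+xor.ALU  -- 2-wide
[5] i8/i9  add.ALU+sll.ALU  -- 2-wide

ISSUED = 4,5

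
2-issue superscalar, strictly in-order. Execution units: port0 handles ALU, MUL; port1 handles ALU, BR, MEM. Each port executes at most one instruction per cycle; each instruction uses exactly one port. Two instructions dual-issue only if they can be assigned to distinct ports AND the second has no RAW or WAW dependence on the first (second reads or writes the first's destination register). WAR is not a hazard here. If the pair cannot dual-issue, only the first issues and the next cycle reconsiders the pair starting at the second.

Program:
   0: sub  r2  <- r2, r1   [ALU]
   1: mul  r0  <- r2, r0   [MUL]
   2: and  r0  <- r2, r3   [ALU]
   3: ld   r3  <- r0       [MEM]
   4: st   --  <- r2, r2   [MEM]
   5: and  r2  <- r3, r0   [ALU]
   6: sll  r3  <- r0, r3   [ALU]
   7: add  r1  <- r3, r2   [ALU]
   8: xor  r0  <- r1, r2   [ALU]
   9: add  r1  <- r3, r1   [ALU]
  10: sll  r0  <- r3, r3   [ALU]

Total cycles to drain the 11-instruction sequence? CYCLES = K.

#0 head=0: sub i0 RAW r2
#1 head=1: mul i1 WAW r0
#2 head=2: and i2 RAW r0
#3 head=3: ld i3 no-port MEM/MEM
#4 head=4: st;and i4+i5 pair
#5 head=6: sll i6 RAW r3
#6 head=7: add i7 RAW r1
#7 head=8: xor;add i8+i9 pair
#8 head=10: sll i10 tail

CYCLES = 9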